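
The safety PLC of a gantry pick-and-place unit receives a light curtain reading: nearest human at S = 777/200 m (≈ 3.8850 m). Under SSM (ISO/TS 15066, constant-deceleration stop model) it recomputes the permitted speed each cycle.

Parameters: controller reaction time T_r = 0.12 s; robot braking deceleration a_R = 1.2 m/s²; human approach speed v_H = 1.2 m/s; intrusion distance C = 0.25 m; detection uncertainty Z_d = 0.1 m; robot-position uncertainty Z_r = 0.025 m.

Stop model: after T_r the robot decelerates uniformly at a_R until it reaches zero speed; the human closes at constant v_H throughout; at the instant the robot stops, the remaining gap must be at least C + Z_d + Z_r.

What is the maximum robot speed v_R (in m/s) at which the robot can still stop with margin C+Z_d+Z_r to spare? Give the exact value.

at the boundary: (5/12)·v² + (28/25)·v + (-1683/500) = 0
  disc = (28/25)² − 4·(5/12)·(-1683/500) = 17161/2500 ; √disc = 131/50
  v_R = (−(28/25) + 131/50) / (2·(5/12)) = 9/5 m/s
check:
T_s = v_R/a_R = (9/5)/(6/5) = 1.5000 s
reaction-phase robot travel = 1.8000·0.1200 = 0.2160 m
braking distance = 1.8000²/(2·1.2000) = 1.3500 m
human closes 1.2000·1.6200 = 1.9440 m
residual clearance needed = 0.2500+0.1000+0.0250 = 0.3750 m
sum ≈ 0.2160+1.3500+1.9440+0.3750 ≈ 3.8850 m = S ✓

v_R_max = 9/5 m/s = 1.8000 m/s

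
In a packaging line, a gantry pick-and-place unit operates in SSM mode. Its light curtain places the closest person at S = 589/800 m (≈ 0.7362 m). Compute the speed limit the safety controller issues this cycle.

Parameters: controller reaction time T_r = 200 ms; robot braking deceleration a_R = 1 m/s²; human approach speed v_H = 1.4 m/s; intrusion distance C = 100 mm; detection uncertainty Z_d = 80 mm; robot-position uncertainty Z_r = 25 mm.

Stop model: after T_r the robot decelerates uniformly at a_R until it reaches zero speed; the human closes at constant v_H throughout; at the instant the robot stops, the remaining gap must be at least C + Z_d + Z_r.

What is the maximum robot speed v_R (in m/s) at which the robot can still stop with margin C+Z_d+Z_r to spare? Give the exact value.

v_R_max = 3/20 m/s = 0.1500 m/s

collect terms ⇒ (1/2)·v_R² + (8/5)·v_R + (-201/800) = 0
  disc = (8/5)² − 4·(1/2)·(-201/800) = 49/16 ; √disc = 7/4
  v_R = (−(8/5) + 7/4) / (2·(1/2)) = 3/20 m/s
check:
braking lasts T_s = (3/20)/1 = 0.1500 s
reaction-phase robot travel = 0.1500·0.2000 = 0.0300 m
robot under decel: 0.1500²/(2·1.0000) = 0.0112 m
person approaches 1.4000·(0.2000+0.1500) = 0.4900 m
residual clearance needed = 0.1000+0.0800+0.0250 = 0.2050 m
sum ≈ 0.0300+0.0112+0.4900+0.2050 ≈ 0.7362 m = S ✓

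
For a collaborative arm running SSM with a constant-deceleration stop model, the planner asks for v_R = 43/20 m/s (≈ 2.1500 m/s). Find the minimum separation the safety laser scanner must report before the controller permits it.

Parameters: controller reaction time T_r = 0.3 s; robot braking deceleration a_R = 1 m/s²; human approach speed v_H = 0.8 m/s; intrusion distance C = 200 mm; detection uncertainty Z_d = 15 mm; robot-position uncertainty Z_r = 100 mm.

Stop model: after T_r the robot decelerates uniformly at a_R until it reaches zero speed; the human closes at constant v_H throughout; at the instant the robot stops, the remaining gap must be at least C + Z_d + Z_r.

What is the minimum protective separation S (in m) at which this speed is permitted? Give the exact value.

stop time T_s = (43/20)/1 = 2.1500 s
reaction-phase robot travel = 2.1500·0.3000 = 0.6450 m
robot covers 2.1500·2.1500 − ½·1.0000·2.1500² = 2.3112 m while stopping
human closes 0.8000·2.4500 = 1.9600 m
residual clearance needed = 0.2000+0.0150+0.1000 = 0.3150 m
S_min ≈ 0.6450+2.3112+1.9600+0.3150  ⇒  S_min = 837/160 m

S_min = 837/160 m = 5.2313 m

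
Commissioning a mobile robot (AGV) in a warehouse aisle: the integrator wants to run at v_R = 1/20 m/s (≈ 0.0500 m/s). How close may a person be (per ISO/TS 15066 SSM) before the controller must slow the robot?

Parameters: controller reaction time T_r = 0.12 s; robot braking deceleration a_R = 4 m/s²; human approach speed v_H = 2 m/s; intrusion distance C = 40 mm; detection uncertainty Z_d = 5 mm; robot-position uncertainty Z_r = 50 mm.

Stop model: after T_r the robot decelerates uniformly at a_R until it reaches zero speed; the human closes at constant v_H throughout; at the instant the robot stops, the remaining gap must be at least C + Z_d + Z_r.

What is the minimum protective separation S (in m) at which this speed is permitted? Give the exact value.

stop time T_s = (1/20)/4 = 0.0125 s
robot in T_r: 0.0500·0.1200 = 0.0060 m
robot under decel: 0.0500²/(2·4.0000) = 0.0003 m
human over T_r+T_s: 2.0000·(0.1200+0.0125) = 0.2650 m
C+Z_d+Z_r = 0.0400+0.0050+0.0500 = 0.0950 m
S_min ≈ 0.0060+0.0003+0.2650+0.0950  ⇒  S_min = 5861/16000 m

S_min = 5861/16000 m = 0.3663 m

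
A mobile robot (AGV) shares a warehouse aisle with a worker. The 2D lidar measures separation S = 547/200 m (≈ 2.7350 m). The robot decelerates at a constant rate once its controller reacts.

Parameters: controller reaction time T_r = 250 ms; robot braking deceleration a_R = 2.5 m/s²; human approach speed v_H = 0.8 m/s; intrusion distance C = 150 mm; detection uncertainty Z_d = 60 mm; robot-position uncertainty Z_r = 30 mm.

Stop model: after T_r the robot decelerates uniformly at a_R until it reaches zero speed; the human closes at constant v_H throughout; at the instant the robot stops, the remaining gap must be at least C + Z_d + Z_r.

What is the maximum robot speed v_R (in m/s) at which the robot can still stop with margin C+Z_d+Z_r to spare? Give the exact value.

v_R_max = 9/4 m/s = 2.2500 m/s

collect terms ⇒ (1/5)·v_R² + (57/100)·v_R + (-459/200) = 0
  disc = (57/100)² − 4·(1/5)·(-459/200) = 21609/10000 ; √disc = 147/100
  v_R = (−(57/100) + 147/100) / (2·(1/5)) = 9/4 m/s
check:
T_s = v_R/a_R = (9/4)/(5/2) = 0.9000 s
robot covers v_R·T_r = 2.2500·0.2500 = 0.5625 m before braking
robot under decel: 2.2500²/(2·2.5000) = 1.0125 m
human over T_r+T_s: 0.8000·(0.2500+0.9000) = 0.9200 m
residual clearance needed = 0.1500+0.0600+0.0300 = 0.2400 m
sum ≈ 0.5625+1.0125+0.9200+0.2400 ≈ 2.7350 m = S ✓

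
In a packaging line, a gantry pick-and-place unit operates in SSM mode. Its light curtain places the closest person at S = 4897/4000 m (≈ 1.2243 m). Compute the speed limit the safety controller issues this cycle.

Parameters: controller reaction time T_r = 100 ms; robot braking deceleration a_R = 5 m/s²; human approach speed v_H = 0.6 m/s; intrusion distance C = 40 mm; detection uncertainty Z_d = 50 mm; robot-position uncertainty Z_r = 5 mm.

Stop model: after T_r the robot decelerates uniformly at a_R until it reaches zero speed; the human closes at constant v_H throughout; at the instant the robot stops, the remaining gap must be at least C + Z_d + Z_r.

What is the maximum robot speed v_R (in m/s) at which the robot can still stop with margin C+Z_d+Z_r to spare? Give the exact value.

at the boundary: (1/10)·v² + (11/50)·v + (-4277/4000) = 0
  disc = (11/50)² − 4·(1/10)·(-4277/4000) = 4761/10000 ; √disc = 69/100
  v_R = (−(11/50) + 69/100) / (2·(1/10)) = 47/20 m/s
check:
stop time T_s = (47/20)/5 = 0.4700 s
reaction-phase robot travel = 2.3500·0.1000 = 0.2350 m
robot covers 2.3500·0.4700 − ½·5.0000·0.4700² = 0.5523 m while stopping
human over T_r+T_s: 0.6000·(0.1000+0.4700) = 0.3420 m
margins: 0.0400+0.0500+0.0050 = 0.0950 m
sum ≈ 0.2350+0.5523+0.3420+0.0950 ≈ 1.2243 m = S ✓

v_R_max = 47/20 m/s = 2.3500 m/s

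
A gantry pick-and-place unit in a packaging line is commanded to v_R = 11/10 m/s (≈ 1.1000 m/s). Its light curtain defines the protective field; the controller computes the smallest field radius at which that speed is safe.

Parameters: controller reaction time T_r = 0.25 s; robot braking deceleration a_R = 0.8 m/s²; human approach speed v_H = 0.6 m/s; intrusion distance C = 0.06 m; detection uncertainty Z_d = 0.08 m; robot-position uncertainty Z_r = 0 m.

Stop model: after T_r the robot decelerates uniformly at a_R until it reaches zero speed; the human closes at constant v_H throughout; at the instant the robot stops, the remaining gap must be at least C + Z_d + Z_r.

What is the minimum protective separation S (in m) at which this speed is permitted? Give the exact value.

S_min = 1717/800 m = 2.1463 m

T_s = v_R/a_R = (11/10)/(4/5) = 1.3750 s
robot covers v_R·T_r = 1.1000·0.2500 = 0.2750 m before braking
braking distance = 1.1000²/(2·0.8000) = 0.7562 m
person approaches 0.6000·(0.2500+1.3750) = 0.9750 m
residual clearance needed = 0.0600+0.0800+0.0000 = 0.1400 m
S_min ≈ 0.2750+0.7562+0.9750+0.1400  ⇒  S_min = 1717/800 m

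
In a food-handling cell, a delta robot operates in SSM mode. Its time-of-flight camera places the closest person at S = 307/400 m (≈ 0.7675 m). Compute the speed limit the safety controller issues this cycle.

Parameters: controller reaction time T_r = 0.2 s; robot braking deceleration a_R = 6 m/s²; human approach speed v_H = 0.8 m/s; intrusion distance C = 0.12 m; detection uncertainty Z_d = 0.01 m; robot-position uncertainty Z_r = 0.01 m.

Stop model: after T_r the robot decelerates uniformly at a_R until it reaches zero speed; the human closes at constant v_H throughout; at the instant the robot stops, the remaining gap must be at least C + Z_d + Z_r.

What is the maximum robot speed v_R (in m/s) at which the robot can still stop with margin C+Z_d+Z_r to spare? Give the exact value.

collect terms ⇒ (1/12)·v_R² + (1/3)·v_R + (-187/400) = 0
  disc = (1/3)² − 4·(1/12)·(-187/400) = 961/3600 ; √disc = 31/60
  v_R = (−(1/3) + 31/60) / (2·(1/12)) = 11/10 m/s
check:
T_s = v_R/a_R = (11/10)/6 = 0.1833 s
robot in T_r: 1.1000·0.2000 = 0.2200 m
robot under decel: 1.1000²/(2·6.0000) = 0.1008 m
human closes 0.8000·0.3833 = 0.3067 m
residual clearance needed = 0.1200+0.0100+0.0100 = 0.1400 m
sum ≈ 0.2200+0.1008+0.3067+0.1400 ≈ 0.7675 m = S ✓

v_R_max = 11/10 m/s = 1.1000 m/s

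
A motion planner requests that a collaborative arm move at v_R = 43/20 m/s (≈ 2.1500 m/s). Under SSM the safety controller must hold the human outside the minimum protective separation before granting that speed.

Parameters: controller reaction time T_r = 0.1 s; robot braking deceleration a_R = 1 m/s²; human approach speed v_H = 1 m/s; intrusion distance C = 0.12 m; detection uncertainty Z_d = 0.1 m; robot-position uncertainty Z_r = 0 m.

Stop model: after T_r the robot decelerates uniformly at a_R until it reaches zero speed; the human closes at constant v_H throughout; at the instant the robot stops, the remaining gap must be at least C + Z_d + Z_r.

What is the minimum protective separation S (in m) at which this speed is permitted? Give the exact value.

T_s = v_R/a_R = (43/20)/1 = 2.1500 s
reaction-phase robot travel = 2.1500·0.1000 = 0.2150 m
robot covers 2.1500·2.1500 − ½·1.0000·2.1500² = 2.3112 m while stopping
person approaches 1.0000·(0.1000+2.1500) = 2.2500 m
C+Z_d+Z_r = 0.1200+0.1000+0.0000 = 0.2200 m
S_min ≈ 0.2150+2.3112+2.2500+0.2200  ⇒  S_min = 3997/800 m

S_min = 3997/800 m = 4.9962 m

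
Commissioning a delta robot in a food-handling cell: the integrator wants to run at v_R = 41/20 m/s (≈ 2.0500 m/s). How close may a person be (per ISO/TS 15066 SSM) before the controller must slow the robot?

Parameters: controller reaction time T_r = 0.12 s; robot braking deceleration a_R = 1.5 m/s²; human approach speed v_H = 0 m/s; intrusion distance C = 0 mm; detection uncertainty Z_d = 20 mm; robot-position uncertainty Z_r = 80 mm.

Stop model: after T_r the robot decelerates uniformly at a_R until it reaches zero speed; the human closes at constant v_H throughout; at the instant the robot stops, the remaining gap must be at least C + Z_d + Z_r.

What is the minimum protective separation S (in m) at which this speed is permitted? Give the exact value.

S_min = 10481/6000 m = 1.7468 m

braking lasts T_s = (41/20)/(3/2) = 1.3667 s
reaction-phase robot travel = 2.0500·0.1200 = 0.2460 m
braking distance = 2.0500²/(2·1.5000) = 1.4008 m
human closes 0.0000·1.4867 = 0.0000 m
margins: 0.0000+0.0200+0.0800 = 0.1000 m
S_min ≈ 0.2460+1.4008+0.0000+0.1000  ⇒  S_min = 10481/6000 m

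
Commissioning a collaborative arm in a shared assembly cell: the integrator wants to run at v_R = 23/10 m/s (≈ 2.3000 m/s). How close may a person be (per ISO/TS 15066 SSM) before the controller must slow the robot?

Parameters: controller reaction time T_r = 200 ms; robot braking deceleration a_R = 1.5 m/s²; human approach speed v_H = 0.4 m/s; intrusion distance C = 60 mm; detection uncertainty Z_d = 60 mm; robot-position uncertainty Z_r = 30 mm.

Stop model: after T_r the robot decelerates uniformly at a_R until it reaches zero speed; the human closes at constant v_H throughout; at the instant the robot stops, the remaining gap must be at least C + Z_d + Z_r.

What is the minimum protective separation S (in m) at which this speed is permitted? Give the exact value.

S_min = 46/15 m = 3.0667 m

T_s = v_R/a_R = (23/10)/(3/2) = 1.5333 s
robot in T_r: 2.3000·0.2000 = 0.4600 m
braking distance = 2.3000²/(2·1.5000) = 1.7633 m
human over T_r+T_s: 0.4000·(0.2000+1.5333) = 0.6933 m
margins: 0.0600+0.0600+0.0300 = 0.1500 m
S_min ≈ 0.4600+1.7633+0.6933+0.1500  ⇒  S_min = 46/15 m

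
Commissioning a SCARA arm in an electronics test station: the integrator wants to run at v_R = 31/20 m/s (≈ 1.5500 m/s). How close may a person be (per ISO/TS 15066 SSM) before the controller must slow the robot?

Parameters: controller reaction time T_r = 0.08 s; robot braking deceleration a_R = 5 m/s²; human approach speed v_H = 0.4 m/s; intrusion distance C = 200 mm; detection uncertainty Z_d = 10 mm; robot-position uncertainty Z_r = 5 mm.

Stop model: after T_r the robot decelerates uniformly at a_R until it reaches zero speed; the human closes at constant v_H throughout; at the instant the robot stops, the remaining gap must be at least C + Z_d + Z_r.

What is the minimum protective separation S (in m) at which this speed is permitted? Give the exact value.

S_min = 2941/4000 m = 0.7352 m

T_s = v_R/a_R = (31/20)/5 = 0.3100 s
robot in T_r: 1.5500·0.0800 = 0.1240 m
robot under decel: 1.5500²/(2·5.0000) = 0.2402 m
person approaches 0.4000·(0.0800+0.3100) = 0.1560 m
C+Z_d+Z_r = 0.2000+0.0100+0.0050 = 0.2150 m
S_min ≈ 0.1240+0.2402+0.1560+0.2150  ⇒  S_min = 2941/4000 m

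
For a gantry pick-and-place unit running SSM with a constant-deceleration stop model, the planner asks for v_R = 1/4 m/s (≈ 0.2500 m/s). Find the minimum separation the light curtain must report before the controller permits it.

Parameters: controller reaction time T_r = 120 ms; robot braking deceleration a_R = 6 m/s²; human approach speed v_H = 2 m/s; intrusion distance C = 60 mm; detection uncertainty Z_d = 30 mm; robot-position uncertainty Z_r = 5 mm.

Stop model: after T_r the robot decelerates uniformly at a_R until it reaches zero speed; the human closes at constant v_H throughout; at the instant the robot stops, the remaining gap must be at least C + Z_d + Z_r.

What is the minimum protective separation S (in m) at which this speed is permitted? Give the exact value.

S_min = 2177/4800 m = 0.4535 m

braking lasts T_s = (1/4)/6 = 0.0417 s
robot covers v_R·T_r = 0.2500·0.1200 = 0.0300 m before braking
braking distance = 0.2500²/(2·6.0000) = 0.0052 m
person approaches 2.0000·(0.1200+0.0417) = 0.3233 m
margins: 0.0600+0.0300+0.0050 = 0.0950 m
S_min ≈ 0.0300+0.0052+0.3233+0.0950  ⇒  S_min = 2177/4800 m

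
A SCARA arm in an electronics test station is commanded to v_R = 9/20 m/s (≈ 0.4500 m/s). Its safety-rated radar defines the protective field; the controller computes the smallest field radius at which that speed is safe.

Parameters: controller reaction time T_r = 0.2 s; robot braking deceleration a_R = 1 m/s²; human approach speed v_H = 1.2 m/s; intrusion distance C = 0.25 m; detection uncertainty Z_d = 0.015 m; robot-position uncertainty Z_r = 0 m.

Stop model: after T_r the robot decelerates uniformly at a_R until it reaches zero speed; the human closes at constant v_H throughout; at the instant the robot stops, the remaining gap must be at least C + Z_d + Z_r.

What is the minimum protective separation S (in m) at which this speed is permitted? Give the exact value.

S_min = 989/800 m = 1.2363 m

stop time T_s = (9/20)/1 = 0.4500 s
reaction-phase robot travel = 0.4500·0.2000 = 0.0900 m
robot under decel: 0.4500²/(2·1.0000) = 0.1013 m
human closes 1.2000·0.6500 = 0.7800 m
residual clearance needed = 0.2500+0.0150+0.0000 = 0.2650 m
S_min ≈ 0.0900+0.1013+0.7800+0.2650  ⇒  S_min = 989/800 m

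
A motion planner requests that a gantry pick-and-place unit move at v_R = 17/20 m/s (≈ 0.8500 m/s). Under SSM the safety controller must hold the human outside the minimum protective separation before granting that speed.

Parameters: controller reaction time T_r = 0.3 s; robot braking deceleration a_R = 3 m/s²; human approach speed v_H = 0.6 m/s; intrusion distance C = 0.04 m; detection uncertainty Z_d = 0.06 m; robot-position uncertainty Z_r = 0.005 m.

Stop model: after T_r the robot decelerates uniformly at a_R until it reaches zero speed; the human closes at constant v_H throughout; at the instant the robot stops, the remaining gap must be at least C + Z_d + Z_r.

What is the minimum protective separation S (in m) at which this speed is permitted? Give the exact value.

S_min = 1993/2400 m = 0.8304 m

braking lasts T_s = (17/20)/3 = 0.2833 s
reaction-phase robot travel = 0.8500·0.3000 = 0.2550 m
braking distance = 0.8500²/(2·3.0000) = 0.1204 m
person approaches 0.6000·(0.3000+0.2833) = 0.3500 m
margins: 0.0400+0.0600+0.0050 = 0.1050 m
S_min ≈ 0.2550+0.1204+0.3500+0.1050  ⇒  S_min = 1993/2400 m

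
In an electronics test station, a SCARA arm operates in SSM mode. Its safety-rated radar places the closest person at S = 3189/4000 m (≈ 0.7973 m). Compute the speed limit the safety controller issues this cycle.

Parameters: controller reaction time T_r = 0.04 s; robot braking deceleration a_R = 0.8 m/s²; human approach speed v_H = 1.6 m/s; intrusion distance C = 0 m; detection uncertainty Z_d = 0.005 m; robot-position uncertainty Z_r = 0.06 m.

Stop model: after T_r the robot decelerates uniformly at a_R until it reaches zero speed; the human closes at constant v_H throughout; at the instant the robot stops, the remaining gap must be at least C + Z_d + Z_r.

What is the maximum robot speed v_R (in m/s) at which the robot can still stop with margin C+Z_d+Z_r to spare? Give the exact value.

v_R_max = 3/10 m/s = 0.3000 m/s

collect terms ⇒ (5/8)·v_R² + (51/25)·v_R + (-2673/4000) = 0
  disc = (51/25)² − 4·(5/8)·(-2673/4000) = 233289/40000 ; √disc = 483/200
  v_R = (−(51/25) + 483/200) / (2·(5/8)) = 3/10 m/s
check:
braking lasts T_s = (3/10)/(4/5) = 0.3750 s
robot in T_r: 0.3000·0.0400 = 0.0120 m
braking distance = 0.3000²/(2·0.8000) = 0.0563 m
person approaches 1.6000·(0.0400+0.3750) = 0.6640 m
residual clearance needed = 0.0000+0.0050+0.0600 = 0.0650 m
sum ≈ 0.0120+0.0563+0.6640+0.0650 ≈ 0.7973 m = S ✓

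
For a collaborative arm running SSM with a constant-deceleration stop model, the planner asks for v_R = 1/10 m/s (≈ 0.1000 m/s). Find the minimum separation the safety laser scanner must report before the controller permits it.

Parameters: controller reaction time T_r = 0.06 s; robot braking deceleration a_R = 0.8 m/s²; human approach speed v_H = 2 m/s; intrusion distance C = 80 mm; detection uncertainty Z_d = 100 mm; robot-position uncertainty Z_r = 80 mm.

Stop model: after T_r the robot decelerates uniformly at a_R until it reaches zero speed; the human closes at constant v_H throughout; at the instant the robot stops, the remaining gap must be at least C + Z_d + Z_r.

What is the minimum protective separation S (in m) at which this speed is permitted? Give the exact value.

S_min = 2569/4000 m = 0.6422 m

stop time T_s = (1/10)/(4/5) = 0.1250 s
robot in T_r: 0.1000·0.0600 = 0.0060 m
robot under decel: 0.1000²/(2·0.8000) = 0.0063 m
human closes 2.0000·0.1850 = 0.3700 m
margins: 0.0800+0.1000+0.0800 = 0.2600 m
S_min ≈ 0.0060+0.0063+0.3700+0.2600  ⇒  S_min = 2569/4000 m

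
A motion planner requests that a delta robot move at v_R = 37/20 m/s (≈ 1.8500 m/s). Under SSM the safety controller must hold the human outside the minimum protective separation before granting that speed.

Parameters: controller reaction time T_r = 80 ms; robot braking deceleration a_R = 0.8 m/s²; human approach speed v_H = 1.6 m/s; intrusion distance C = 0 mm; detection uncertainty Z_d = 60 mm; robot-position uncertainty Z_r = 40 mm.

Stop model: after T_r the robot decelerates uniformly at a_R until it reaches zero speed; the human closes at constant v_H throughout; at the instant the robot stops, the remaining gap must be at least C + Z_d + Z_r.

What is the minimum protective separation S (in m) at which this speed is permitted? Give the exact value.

S_min = 99441/16000 m = 6.2151 m

braking lasts T_s = (37/20)/(4/5) = 2.3125 s
robot covers v_R·T_r = 1.8500·0.0800 = 0.1480 m before braking
braking distance = 1.8500²/(2·0.8000) = 2.1391 m
person approaches 1.6000·(0.0800+2.3125) = 3.8280 m
margins: 0.0000+0.0600+0.0400 = 0.1000 m
S_min ≈ 0.1480+2.1391+3.8280+0.1000  ⇒  S_min = 99441/16000 m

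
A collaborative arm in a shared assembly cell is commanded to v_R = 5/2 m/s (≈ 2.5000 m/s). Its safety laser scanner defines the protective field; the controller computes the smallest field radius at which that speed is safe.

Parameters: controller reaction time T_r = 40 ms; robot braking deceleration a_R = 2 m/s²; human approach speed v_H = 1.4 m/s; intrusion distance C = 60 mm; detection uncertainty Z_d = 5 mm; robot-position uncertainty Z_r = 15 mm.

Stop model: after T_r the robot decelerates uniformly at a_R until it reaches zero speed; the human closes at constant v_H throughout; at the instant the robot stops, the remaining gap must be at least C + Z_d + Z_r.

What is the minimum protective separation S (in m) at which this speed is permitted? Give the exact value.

S_min = 7097/2000 m = 3.5485 m

stop time T_s = (5/2)/2 = 1.2500 s
robot covers v_R·T_r = 2.5000·0.0400 = 0.1000 m before braking
robot covers 2.5000·1.2500 − ½·2.0000·1.2500² = 1.5625 m while stopping
person approaches 1.4000·(0.0400+1.2500) = 1.8060 m
residual clearance needed = 0.0600+0.0050+0.0150 = 0.0800 m
S_min ≈ 0.1000+1.5625+1.8060+0.0800  ⇒  S_min = 7097/2000 m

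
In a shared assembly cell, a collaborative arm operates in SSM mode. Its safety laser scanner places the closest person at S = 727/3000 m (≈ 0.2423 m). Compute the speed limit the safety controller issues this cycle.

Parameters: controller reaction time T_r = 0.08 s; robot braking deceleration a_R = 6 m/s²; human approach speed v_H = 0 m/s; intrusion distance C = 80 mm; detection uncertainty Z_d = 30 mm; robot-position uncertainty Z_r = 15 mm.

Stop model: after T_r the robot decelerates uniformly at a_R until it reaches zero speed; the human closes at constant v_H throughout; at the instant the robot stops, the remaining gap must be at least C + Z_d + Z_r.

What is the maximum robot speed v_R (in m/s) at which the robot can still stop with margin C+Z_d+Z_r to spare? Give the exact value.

v_R_max = 4/5 m/s = 0.8000 m/s

at the boundary: (1/12)·v² + (2/25)·v + (-44/375) = 0
  disc = (2/25)² − 4·(1/12)·(-44/375) = 256/5625 ; √disc = 16/75
  v_R = (−(2/25) + 16/75) / (2·(1/12)) = 4/5 m/s
check:
braking lasts T_s = (4/5)/6 = 0.1333 s
robot covers v_R·T_r = 0.8000·0.0800 = 0.0640 m before braking
braking distance = 0.8000²/(2·6.0000) = 0.0533 m
human closes 0.0000·0.2133 = 0.0000 m
residual clearance needed = 0.0800+0.0300+0.0150 = 0.1250 m
sum ≈ 0.0640+0.0533+0.0000+0.1250 ≈ 0.2423 m = S ✓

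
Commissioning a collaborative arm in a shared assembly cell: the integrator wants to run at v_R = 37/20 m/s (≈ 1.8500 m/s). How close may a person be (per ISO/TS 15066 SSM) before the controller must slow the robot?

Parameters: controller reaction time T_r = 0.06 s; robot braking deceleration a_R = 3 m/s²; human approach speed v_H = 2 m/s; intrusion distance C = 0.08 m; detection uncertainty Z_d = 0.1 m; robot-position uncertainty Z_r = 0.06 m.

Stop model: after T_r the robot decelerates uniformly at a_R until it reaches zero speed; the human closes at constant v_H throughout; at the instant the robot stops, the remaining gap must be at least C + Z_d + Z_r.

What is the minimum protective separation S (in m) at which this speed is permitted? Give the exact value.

braking lasts T_s = (37/20)/3 = 0.6167 s
robot in T_r: 1.8500·0.0600 = 0.1110 m
braking distance = 1.8500²/(2·3.0000) = 0.5704 m
human over T_r+T_s: 2.0000·(0.0600+0.6167) = 1.3533 m
margins: 0.0800+0.1000+0.0600 = 0.2400 m
S_min ≈ 0.1110+0.5704+1.3533+0.2400  ⇒  S_min = 9099/4000 m

S_min = 9099/4000 m = 2.2748 m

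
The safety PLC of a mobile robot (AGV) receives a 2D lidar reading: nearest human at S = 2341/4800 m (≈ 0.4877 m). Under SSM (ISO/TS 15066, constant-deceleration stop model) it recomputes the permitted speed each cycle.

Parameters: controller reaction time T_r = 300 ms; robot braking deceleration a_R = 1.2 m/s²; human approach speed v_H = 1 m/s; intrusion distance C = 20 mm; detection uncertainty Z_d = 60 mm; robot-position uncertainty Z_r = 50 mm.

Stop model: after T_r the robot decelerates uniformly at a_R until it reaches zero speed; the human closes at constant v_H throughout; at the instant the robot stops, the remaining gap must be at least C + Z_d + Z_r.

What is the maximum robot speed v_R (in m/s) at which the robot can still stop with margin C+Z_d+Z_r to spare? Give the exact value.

v_R_max = 1/20 m/s = 0.0500 m/s

at the boundary: (5/12)·v² + (17/15)·v + (-277/4800) = 0
  disc = (17/15)² − 4·(5/12)·(-277/4800) = 2209/1600 ; √disc = 47/40
  v_R = (−(17/15) + 47/40) / (2·(5/12)) = 1/20 m/s
check:
braking lasts T_s = (1/20)/(6/5) = 0.0417 s
robot covers v_R·T_r = 0.0500·0.3000 = 0.0150 m before braking
robot under decel: 0.0500²/(2·1.2000) = 0.0010 m
human closes 1.0000·0.3417 = 0.3417 m
residual clearance needed = 0.0200+0.0600+0.0500 = 0.1300 m
sum ≈ 0.0150+0.0010+0.3417+0.1300 ≈ 0.4877 m = S ✓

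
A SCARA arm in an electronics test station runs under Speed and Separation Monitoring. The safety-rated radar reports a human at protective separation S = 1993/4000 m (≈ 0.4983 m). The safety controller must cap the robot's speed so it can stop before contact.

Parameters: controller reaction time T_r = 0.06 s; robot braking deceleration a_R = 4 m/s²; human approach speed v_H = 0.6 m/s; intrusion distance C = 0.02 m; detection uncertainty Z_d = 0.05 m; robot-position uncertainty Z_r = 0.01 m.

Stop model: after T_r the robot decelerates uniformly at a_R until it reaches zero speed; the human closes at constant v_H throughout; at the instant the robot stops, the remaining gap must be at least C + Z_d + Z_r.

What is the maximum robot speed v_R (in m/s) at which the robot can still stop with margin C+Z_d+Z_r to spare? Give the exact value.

v_R_max = 11/10 m/s = 1.1000 m/s

at the boundary: (1/8)·v² + (21/100)·v + (-1529/4000) = 0
  disc = (21/100)² − 4·(1/8)·(-1529/4000) = 9409/40000 ; √disc = 97/200
  v_R = (−(21/100) + 97/200) / (2·(1/8)) = 11/10 m/s
check:
braking lasts T_s = (11/10)/4 = 0.2750 s
robot covers v_R·T_r = 1.1000·0.0600 = 0.0660 m before braking
braking distance = 1.1000²/(2·4.0000) = 0.1512 m
human over T_r+T_s: 0.6000·(0.0600+0.2750) = 0.2010 m
margins: 0.0200+0.0500+0.0100 = 0.0800 m
sum ≈ 0.0660+0.1512+0.2010+0.0800 ≈ 0.4983 m = S ✓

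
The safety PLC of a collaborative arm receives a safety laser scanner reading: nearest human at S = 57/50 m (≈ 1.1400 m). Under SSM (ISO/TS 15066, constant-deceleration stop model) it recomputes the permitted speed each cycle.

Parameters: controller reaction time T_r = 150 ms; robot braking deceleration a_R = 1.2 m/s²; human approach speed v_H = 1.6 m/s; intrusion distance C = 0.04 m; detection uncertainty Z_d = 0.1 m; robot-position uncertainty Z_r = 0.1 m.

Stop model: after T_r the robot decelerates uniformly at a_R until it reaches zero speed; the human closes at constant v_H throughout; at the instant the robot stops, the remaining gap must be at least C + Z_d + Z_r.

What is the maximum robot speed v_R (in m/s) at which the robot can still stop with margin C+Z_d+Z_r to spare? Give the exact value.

collect terms ⇒ (5/12)·v_R² + (89/60)·v_R + (-33/50) = 0
  disc = (89/60)² − 4·(5/12)·(-33/50) = 11881/3600 ; √disc = 109/60
  v_R = (−(89/60) + 109/60) / (2·(5/12)) = 2/5 m/s
check:
braking lasts T_s = (2/5)/(6/5) = 0.3333 s
robot covers v_R·T_r = 0.4000·0.1500 = 0.0600 m before braking
robot under decel: 0.4000²/(2·1.2000) = 0.0667 m
human over T_r+T_s: 1.6000·(0.1500+0.3333) = 0.7733 m
residual clearance needed = 0.0400+0.1000+0.1000 = 0.2400 m
sum ≈ 0.0600+0.0667+0.7733+0.2400 ≈ 1.1400 m = S ✓

v_R_max = 2/5 m/s = 0.4000 m/s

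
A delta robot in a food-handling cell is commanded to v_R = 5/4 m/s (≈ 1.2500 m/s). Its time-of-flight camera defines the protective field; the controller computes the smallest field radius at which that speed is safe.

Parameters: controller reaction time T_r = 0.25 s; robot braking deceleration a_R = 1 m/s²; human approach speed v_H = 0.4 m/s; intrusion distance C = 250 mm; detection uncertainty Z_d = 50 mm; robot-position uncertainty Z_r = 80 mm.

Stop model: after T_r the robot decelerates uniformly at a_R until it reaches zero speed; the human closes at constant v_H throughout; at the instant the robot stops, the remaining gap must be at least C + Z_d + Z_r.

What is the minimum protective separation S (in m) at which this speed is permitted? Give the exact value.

S_min = 1659/800 m = 2.0737 m

T_s = v_R/a_R = (5/4)/1 = 1.2500 s
robot covers v_R·T_r = 1.2500·0.2500 = 0.3125 m before braking
robot under decel: 1.2500²/(2·1.0000) = 0.7812 m
human closes 0.4000·1.5000 = 0.6000 m
margins: 0.2500+0.0500+0.0800 = 0.3800 m
S_min ≈ 0.3125+0.7812+0.6000+0.3800  ⇒  S_min = 1659/800 m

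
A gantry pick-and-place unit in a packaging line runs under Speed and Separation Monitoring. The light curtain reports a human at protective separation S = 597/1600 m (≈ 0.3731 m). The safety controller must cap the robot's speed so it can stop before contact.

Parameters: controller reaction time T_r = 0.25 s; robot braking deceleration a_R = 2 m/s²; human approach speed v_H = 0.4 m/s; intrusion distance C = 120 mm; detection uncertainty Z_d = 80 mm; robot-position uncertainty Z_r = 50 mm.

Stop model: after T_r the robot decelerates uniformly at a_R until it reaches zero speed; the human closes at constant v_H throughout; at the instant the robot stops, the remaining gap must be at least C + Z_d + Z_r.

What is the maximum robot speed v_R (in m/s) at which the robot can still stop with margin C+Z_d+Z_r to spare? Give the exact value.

collect terms ⇒ (1/4)·v_R² + (9/20)·v_R + (-37/1600) = 0
  disc = (9/20)² − 4·(1/4)·(-37/1600) = 361/1600 ; √disc = 19/40
  v_R = (−(9/20) + 19/40) / (2·(1/4)) = 1/20 m/s
check:
T_s = v_R/a_R = (1/20)/2 = 0.0250 s
robot in T_r: 0.0500·0.2500 = 0.0125 m
robot covers 0.0500·0.0250 − ½·2.0000·0.0250² = 0.0006 m while stopping
human closes 0.4000·0.2750 = 0.1100 m
margins: 0.1200+0.0800+0.0500 = 0.2500 m
sum ≈ 0.0125+0.0006+0.1100+0.2500 ≈ 0.3731 m = S ✓

v_R_max = 1/20 m/s = 0.0500 m/s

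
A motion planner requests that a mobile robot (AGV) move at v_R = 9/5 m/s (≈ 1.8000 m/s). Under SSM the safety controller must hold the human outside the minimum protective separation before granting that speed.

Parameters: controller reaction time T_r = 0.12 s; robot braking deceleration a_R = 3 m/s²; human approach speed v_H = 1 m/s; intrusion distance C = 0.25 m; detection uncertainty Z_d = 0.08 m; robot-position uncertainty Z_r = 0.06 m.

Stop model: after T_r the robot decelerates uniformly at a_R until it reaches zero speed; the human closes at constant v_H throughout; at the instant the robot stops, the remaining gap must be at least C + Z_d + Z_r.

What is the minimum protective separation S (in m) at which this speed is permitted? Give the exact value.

S_min = 933/500 m = 1.8660 m

braking lasts T_s = (9/5)/3 = 0.6000 s
robot in T_r: 1.8000·0.1200 = 0.2160 m
braking distance = 1.8000²/(2·3.0000) = 0.5400 m
human closes 1.0000·0.7200 = 0.7200 m
C+Z_d+Z_r = 0.2500+0.0800+0.0600 = 0.3900 m
S_min ≈ 0.2160+0.5400+0.7200+0.3900  ⇒  S_min = 933/500 m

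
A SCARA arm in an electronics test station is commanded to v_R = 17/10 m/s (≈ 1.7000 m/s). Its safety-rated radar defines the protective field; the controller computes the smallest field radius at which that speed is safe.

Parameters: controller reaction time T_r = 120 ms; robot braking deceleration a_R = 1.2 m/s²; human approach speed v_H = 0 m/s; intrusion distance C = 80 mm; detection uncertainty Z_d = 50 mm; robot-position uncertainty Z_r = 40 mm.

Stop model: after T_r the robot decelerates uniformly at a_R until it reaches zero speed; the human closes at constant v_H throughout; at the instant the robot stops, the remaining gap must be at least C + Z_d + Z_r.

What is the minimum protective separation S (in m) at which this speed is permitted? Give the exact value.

S_min = 9469/6000 m = 1.5782 m

T_s = v_R/a_R = (17/10)/(6/5) = 1.4167 s
robot in T_r: 1.7000·0.1200 = 0.2040 m
robot under decel: 1.7000²/(2·1.2000) = 1.2042 m
human over T_r+T_s: 0.0000·(0.1200+1.4167) = 0.0000 m
margins: 0.0800+0.0500+0.0400 = 0.1700 m
S_min ≈ 0.2040+1.2042+0.0000+0.1700  ⇒  S_min = 9469/6000 m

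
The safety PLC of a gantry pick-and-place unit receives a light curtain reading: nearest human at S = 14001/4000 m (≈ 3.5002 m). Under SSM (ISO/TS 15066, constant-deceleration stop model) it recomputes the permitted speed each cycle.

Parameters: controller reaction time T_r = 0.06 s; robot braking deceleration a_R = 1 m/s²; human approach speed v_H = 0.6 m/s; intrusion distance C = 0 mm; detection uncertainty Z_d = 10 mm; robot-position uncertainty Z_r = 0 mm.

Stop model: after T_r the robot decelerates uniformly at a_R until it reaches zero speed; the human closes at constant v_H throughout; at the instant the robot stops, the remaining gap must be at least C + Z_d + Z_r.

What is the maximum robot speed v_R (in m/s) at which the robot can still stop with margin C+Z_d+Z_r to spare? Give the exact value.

v_R_max = 41/20 m/s = 2.0500 m/s

collect terms ⇒ (1/2)·v_R² + (33/50)·v_R + (-13817/4000) = 0
  disc = (33/50)² − 4·(1/2)·(-13817/4000) = 73441/10000 ; √disc = 271/100
  v_R = (−(33/50) + 271/100) / (2·(1/2)) = 41/20 m/s
check:
T_s = v_R/a_R = (41/20)/1 = 2.0500 s
reaction-phase robot travel = 2.0500·0.0600 = 0.1230 m
braking distance = 2.0500²/(2·1.0000) = 2.1012 m
human closes 0.6000·2.1100 = 1.2660 m
margins: 0.0000+0.0100+0.0000 = 0.0100 m
sum ≈ 0.1230+2.1012+1.2660+0.0100 ≈ 3.5002 m = S ✓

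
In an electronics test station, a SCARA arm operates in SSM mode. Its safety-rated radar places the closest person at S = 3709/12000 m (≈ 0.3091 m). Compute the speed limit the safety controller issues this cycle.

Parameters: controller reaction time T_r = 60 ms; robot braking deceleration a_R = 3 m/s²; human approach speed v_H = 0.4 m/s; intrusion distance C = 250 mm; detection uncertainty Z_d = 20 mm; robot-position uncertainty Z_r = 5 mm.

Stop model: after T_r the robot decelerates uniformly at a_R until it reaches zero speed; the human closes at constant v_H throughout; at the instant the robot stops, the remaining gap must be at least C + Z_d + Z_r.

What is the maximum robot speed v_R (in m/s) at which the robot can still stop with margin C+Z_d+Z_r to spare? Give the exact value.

quadratic (1/6)·v² + (29/150)·v + (-121/12000) = 0
  disc = (29/150)² − 4·(1/6)·(-121/12000) = 441/10000 ; √disc = 21/100
  v_R = (−(29/150) + 21/100) / (2·(1/6)) = 1/20 m/s
check:
T_s = v_R/a_R = (1/20)/3 = 0.0167 s
robot in T_r: 0.0500·0.0600 = 0.0030 m
robot under decel: 0.0500²/(2·3.0000) = 0.0004 m
human closes 0.4000·0.0767 = 0.0307 m
C+Z_d+Z_r = 0.2500+0.0200+0.0050 = 0.2750 m
sum ≈ 0.0030+0.0004+0.0307+0.2750 ≈ 0.3091 m = S ✓

v_R_max = 1/20 m/s = 0.0500 m/s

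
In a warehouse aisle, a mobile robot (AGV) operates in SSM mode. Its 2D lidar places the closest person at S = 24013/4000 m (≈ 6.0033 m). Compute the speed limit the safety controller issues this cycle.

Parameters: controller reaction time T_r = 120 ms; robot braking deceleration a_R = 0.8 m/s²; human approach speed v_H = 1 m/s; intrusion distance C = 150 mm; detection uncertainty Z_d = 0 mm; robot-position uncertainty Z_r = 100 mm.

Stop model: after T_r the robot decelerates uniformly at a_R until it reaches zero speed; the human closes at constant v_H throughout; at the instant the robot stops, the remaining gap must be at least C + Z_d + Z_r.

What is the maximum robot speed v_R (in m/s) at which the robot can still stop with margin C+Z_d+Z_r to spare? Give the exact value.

collect terms ⇒ (5/8)·v_R² + (137/100)·v_R + (-22533/4000) = 0
  disc = (137/100)² − 4·(5/8)·(-22533/4000) = 638401/40000 ; √disc = 799/200
  v_R = (−(137/100) + 799/200) / (2·(5/8)) = 21/10 m/s
check:
stop time T_s = (21/10)/(4/5) = 2.6250 s
robot in T_r: 2.1000·0.1200 = 0.2520 m
braking distance = 2.1000²/(2·0.8000) = 2.7563 m
human over T_r+T_s: 1.0000·(0.1200+2.6250) = 2.7450 m
margins: 0.1500+0.0000+0.1000 = 0.2500 m
sum ≈ 0.2520+2.7563+2.7450+0.2500 ≈ 6.0033 m = S ✓

v_R_max = 21/10 m/s = 2.1000 m/s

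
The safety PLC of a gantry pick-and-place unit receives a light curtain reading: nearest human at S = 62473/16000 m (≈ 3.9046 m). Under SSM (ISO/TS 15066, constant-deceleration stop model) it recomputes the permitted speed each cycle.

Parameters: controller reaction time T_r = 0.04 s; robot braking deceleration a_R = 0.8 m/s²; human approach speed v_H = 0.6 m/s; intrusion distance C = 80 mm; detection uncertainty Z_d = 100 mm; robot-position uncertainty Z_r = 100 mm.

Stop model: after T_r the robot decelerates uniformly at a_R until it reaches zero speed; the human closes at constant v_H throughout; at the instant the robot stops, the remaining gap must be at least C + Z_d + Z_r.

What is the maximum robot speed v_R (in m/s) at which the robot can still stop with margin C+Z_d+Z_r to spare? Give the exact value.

v_R_max = 37/20 m/s = 1.8500 m/s

quadratic (5/8)·v² + (79/100)·v + (-57609/16000) = 0
  disc = (79/100)² − 4·(5/8)·(-57609/16000) = 1540081/160000 ; √disc = 1241/400
  v_R = (−(79/100) + 1241/400) / (2·(5/8)) = 37/20 m/s
check:
T_s = v_R/a_R = (37/20)/(4/5) = 2.3125 s
reaction-phase robot travel = 1.8500·0.0400 = 0.0740 m
robot under decel: 1.8500²/(2·0.8000) = 2.1391 m
human closes 0.6000·2.3525 = 1.4115 m
C+Z_d+Z_r = 0.0800+0.1000+0.1000 = 0.2800 m
sum ≈ 0.0740+2.1391+1.4115+0.2800 ≈ 3.9046 m = S ✓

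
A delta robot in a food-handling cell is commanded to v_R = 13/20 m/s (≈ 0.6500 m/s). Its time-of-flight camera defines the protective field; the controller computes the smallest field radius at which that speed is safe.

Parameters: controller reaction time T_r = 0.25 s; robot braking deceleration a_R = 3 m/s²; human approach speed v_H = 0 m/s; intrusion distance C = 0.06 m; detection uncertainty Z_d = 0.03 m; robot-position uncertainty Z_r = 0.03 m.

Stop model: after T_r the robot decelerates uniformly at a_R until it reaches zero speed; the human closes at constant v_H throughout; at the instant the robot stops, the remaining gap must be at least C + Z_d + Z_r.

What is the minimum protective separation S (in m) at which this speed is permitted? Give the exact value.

S_min = 847/2400 m = 0.3529 m

braking lasts T_s = (13/20)/3 = 0.2167 s
robot covers v_R·T_r = 0.6500·0.2500 = 0.1625 m before braking
braking distance = 0.6500²/(2·3.0000) = 0.0704 m
human closes 0.0000·0.4667 = 0.0000 m
residual clearance needed = 0.0600+0.0300+0.0300 = 0.1200 m
S_min ≈ 0.1625+0.0704+0.0000+0.1200  ⇒  S_min = 847/2400 m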